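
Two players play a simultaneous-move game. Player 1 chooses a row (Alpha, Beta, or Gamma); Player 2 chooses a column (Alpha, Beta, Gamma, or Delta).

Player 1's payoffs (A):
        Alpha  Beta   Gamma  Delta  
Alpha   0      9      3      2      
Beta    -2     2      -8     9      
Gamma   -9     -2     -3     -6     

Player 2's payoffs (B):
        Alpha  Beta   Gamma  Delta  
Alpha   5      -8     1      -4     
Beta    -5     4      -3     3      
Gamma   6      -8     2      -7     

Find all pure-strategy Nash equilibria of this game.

Check mutual best responses: a cell is a NE iff neither player can gain by unilaterally deviating.
Player 1's best responses — vs Alpha: Alpha (payoff 0); vs Beta: Alpha (payoff 9); vs Gamma: Alpha (payoff 3); vs Delta: Beta (payoff 9).
Player 2's best responses — vs Alpha: Alpha (payoff 5); vs Beta: Beta (payoff 4); vs Gamma: Alpha (payoff 6).
The only mutual best response is (Alpha, Alpha); neither player gains by switching there.

(Alpha, Alpha)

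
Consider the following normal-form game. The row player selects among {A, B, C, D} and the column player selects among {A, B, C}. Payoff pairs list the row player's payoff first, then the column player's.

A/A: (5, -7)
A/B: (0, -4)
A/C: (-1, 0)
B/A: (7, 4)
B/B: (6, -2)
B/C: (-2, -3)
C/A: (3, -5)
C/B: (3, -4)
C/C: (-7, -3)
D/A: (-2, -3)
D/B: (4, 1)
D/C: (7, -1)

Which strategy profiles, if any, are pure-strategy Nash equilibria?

(B, A)

A profile is a Nash equilibrium when each player is best-responding to the other.
The row player's best responses — vs A: B (payoff 7); vs B: B (payoff 6); vs C: D (payoff 7).
The column player's best responses — vs A: C (payoff 0); vs B: A (payoff 4); vs C: C (payoff -3); vs D: B (payoff 1).
The only mutual best response is (B, A); neither player gains by switching there.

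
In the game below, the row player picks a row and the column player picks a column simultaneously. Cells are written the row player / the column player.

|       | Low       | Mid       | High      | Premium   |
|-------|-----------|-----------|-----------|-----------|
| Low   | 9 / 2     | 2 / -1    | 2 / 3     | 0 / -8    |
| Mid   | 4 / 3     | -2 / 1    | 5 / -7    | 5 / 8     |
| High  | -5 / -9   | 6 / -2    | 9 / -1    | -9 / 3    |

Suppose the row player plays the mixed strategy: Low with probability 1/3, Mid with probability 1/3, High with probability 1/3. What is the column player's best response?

The column player's best reply maximizes expected payoff against the mix.
Low: (1/3)·2 + (1/3)·3 + (1/3)·(-9) = -4/3
Mid: (1/3)·(-1) + (1/3)·1 + (1/3)·(-2) = -2/3
High: (1/3)·3 + (1/3)·(-7) + (1/3)·(-1) = -5/3
Premium: (1/3)·(-8) + (1/3)·8 + (1/3)·3 = 1
Highest expected payoff is 1, from Premium.

Premium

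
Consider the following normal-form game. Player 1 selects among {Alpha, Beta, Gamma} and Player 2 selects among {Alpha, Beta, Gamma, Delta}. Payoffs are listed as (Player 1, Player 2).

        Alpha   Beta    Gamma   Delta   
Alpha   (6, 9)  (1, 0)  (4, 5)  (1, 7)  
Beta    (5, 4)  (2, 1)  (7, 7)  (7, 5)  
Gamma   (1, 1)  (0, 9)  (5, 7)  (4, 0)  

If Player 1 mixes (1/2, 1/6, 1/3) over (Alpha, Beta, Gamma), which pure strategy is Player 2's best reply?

Player 2's best reply maximizes expected payoff against the mix.
Alpha: (1/2)·9 + (1/6)·4 + (1/3)·1 = 11/2
Beta: (1/2)·0 + (1/6)·1 + (1/3)·9 = 19/6
Gamma: (1/2)·5 + (1/6)·7 + (1/3)·7 = 6
Delta: (1/2)·7 + (1/6)·5 + (1/3)·0 = 13/3
Highest expected payoff is 6, from Gamma.

Gamma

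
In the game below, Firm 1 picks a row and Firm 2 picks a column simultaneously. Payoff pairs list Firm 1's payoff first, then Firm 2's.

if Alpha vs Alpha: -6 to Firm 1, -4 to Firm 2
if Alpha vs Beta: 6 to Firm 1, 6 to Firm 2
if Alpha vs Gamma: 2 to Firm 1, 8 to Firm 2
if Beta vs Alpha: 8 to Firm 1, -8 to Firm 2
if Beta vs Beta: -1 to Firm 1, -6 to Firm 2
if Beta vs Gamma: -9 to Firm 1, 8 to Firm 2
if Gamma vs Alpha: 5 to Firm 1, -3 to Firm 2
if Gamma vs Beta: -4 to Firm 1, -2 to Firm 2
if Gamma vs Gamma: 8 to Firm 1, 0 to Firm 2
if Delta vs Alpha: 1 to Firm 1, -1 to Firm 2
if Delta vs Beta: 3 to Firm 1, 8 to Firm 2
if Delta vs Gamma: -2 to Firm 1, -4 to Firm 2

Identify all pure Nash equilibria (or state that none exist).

A profile is a Nash equilibrium when each player is best-responding to the other.
Firm 1's best responses — vs Alpha: Beta (payoff 8); vs Beta: Alpha (payoff 6); vs Gamma: Gamma (payoff 8).
Firm 2's best responses — vs Alpha: Gamma (payoff 8); vs Beta: Gamma (payoff 8); vs Gamma: Gamma (payoff 0); vs Delta: Beta (payoff 8).
The only mutual best response is (Gamma, Gamma); neither player gains by switching there.

(Gamma, Gamma)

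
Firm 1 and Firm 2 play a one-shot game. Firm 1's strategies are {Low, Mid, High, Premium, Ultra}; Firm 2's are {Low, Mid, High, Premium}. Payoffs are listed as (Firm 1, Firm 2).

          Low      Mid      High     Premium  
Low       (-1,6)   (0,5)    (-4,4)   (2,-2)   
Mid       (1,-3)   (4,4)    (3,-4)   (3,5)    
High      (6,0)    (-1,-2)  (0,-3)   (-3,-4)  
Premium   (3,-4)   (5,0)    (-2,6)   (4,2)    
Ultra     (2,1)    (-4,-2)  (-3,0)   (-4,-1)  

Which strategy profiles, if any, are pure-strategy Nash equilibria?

(High, Low)

Find each player's best response to every opponent strategy; NE are the intersections.
Firm 1's best responses — vs Low: High (payoff 6); vs Mid: Premium (payoff 5); vs High: Mid (payoff 3); vs Premium: Premium (payoff 4).
Firm 2's best responses — vs Low: Low (payoff 6); vs Mid: Premium (payoff 5); vs High: Low (payoff 0); vs Premium: High (payoff 6); vs Ultra: Low (payoff 1).
The only mutual best response is (High, Low); neither player gains by switching there.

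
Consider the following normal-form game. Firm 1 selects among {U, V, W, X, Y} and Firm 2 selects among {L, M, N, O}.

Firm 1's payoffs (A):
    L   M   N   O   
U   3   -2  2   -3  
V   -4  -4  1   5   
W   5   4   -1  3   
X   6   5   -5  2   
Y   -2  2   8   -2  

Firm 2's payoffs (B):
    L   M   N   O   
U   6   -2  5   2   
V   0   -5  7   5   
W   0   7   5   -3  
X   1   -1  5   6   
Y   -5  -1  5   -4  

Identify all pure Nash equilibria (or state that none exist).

(Y, N)

Check mutual best responses: a cell is a NE iff neither player can gain by unilaterally deviating.
Firm 1's best responses — vs L: X (payoff 6); vs M: X (payoff 5); vs N: Y (payoff 8); vs O: V (payoff 5).
Firm 2's best responses — vs U: L (payoff 6); vs V: N (payoff 7); vs W: M (payoff 7); vs X: O (payoff 6); vs Y: N (payoff 5).
The only mutual best response is (Y, N); neither player gains by switching there.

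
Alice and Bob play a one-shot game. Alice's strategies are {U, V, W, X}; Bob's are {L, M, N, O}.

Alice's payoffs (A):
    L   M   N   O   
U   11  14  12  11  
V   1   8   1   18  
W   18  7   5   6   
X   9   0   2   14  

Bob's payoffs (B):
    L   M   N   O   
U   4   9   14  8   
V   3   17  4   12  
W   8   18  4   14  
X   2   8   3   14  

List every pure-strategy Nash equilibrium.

(U, N)

Check mutual best responses: a cell is a NE iff neither player can gain by unilaterally deviating.
Alice's best responses — vs L: W (payoff 18); vs M: U (payoff 14); vs N: U (payoff 12); vs O: V (payoff 18).
Bob's best responses — vs U: N (payoff 14); vs V: M (payoff 17); vs W: M (payoff 18); vs X: O (payoff 14).
The only mutual best response is (U, N); neither player gains by switching there.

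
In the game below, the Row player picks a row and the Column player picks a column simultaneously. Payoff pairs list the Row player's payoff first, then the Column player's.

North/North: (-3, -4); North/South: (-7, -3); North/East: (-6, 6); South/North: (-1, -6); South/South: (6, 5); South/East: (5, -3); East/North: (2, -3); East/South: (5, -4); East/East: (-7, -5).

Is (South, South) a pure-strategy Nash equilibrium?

Yes

Holding the Column player at South: the Row player gets 6 from South, versus -7 from North, 5 from East. No profitable deviation for the Row player.
Holding the Row player at South: the Column player gets 5 from South, versus -6 from North, -3 from East. No profitable deviation for the Column player either.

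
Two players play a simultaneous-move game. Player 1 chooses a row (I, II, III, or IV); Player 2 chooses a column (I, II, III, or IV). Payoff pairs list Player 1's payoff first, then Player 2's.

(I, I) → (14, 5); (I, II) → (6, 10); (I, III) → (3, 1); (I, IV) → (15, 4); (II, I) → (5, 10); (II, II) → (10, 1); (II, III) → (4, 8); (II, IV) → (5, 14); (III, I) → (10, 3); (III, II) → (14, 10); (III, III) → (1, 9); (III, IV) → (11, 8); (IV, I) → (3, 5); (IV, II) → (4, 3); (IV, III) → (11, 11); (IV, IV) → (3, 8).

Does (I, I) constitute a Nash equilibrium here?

Holding Player 2 at I: Player 1 gets 14 from I, versus 5 from II, 10 from III, 3 from IV. No profitable deviation for Player 1.
Holding Player 1 at I: Player 2 gets 5 from I but could get 10 by switching to II. Player 2 has a profitable deviation.

No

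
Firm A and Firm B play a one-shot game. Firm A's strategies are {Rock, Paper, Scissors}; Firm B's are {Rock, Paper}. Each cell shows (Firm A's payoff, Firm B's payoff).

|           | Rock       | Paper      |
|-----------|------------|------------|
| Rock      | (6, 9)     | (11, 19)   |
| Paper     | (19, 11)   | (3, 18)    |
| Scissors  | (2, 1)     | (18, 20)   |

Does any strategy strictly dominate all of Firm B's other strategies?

Paper

Check whether one of Firm B's strategies beats all alternatives regardless of what the opponent does.
Paper strictly dominates: vs Rock: 19 > 9; vs Paper: 18 > 11; vs Scissors: 20 > 1.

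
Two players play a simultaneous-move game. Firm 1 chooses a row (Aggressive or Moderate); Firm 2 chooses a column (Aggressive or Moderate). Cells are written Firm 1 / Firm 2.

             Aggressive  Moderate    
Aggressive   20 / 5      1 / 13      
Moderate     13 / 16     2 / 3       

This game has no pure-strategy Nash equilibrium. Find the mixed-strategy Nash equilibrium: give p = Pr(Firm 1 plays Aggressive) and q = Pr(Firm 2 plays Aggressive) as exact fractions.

Each player's mixing probability is pinned down by making the *other* player indifferent.
Firm 2 indifferent between Aggressive and Moderate: p·5 + (1−p)·16 = p·13 + (1−p)·3 ⟹ 16 + (-11)p = 3 + 10p ⟹ p = 13/21.
Firm 1 indifferent between Aggressive and Moderate: q·20 + (1−q)·1 = q·13 + (1−q)·2 ⟹ 1 + 19q = 2 + 11q ⟹ q = 1/8.

p = 13/21, q = 1/8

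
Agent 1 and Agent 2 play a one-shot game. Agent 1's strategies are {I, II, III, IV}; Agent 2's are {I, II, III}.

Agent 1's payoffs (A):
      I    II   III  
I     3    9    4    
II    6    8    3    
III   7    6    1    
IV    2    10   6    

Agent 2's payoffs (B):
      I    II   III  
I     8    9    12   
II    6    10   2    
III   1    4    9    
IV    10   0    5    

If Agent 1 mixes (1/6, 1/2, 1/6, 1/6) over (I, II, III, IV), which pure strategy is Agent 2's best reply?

II

Agent 2's best reply maximizes expected payoff against the mix.
I: (1/6)·8 + (1/2)·6 + (1/6)·1 + (1/6)·10 = 37/6
II: (1/6)·9 + (1/2)·10 + (1/6)·4 + (1/6)·0 = 43/6
III: (1/6)·12 + (1/2)·2 + (1/6)·9 + (1/6)·5 = 16/3
Highest expected payoff is 43/6, from II.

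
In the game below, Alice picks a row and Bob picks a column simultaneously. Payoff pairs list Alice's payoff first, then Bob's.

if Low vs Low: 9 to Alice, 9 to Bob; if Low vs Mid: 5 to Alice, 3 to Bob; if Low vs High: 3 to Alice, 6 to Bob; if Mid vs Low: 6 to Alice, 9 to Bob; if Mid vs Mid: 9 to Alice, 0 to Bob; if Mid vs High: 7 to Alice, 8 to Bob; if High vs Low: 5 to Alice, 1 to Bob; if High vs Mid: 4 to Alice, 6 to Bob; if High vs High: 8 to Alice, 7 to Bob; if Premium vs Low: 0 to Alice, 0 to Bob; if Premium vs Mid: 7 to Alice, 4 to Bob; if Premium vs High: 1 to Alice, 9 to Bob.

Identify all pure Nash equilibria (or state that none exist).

Check mutual best responses: a cell is a NE iff neither player can gain by unilaterally deviating.
Alice's best responses — vs Low: Low (payoff 9); vs Mid: Mid (payoff 9); vs High: High (payoff 8).
Bob's best responses — vs Low: Low (payoff 9); vs Mid: Low (payoff 9); vs High: High (payoff 7); vs Premium: High (payoff 9).
Mutual best responses occur at (Low, Low) and (High, High); at each, neither player gains by switching.

(Low, Low) and (High, High)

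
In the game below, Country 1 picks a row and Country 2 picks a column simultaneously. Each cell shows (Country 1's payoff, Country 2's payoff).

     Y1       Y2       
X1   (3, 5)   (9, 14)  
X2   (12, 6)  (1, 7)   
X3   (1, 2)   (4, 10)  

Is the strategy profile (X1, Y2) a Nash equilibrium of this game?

Holding Country 2 at Y2: Country 1 gets 9 from X1, versus 1 from X2, 4 from X3. No profitable deviation for Country 1.
Holding Country 1 at X1: Country 2 gets 14 from Y2, versus 5 from Y1. No profitable deviation for Country 2 either.

Yes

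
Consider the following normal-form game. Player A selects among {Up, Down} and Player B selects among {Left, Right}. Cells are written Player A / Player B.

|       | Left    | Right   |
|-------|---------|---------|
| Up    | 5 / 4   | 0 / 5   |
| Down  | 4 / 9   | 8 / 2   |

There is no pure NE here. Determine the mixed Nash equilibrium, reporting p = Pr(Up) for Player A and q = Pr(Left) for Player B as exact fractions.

Each player's mixing probability is pinned down by making the *other* player indifferent.
Player B indifferent between Left and Right: p·4 + (1−p)·9 = p·5 + (1−p)·2 ⟹ 9 + (-5)p = 2 + 3p ⟹ p = 7/8.
Player A indifferent between Up and Down: q·5 + (1−q)·0 = q·4 + (1−q)·8 ⟹ 0 + 5q = 8 + (-4)q ⟹ q = 8/9.

p = 7/8, q = 8/9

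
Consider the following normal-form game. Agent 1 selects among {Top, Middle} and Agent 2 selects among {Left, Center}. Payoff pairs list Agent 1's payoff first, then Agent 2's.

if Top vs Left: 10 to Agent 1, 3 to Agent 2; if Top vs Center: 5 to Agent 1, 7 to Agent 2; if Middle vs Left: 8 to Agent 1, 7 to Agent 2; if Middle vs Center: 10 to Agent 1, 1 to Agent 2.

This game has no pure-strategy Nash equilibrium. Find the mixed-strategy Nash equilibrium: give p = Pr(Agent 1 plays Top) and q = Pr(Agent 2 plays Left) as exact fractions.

Each player's mixing probability is pinned down by making the *other* player indifferent.
Agent 2 indifferent between Left and Center: p·3 + (1−p)·7 = p·7 + (1−p)·1 ⟹ 7 + (-4)p = 1 + 6p ⟹ p = 3/5.
Agent 1 indifferent between Top and Middle: q·10 + (1−q)·5 = q·8 + (1−q)·10 ⟹ 5 + 5q = 10 + (-2)q ⟹ q = 5/7.

p = 3/5, q = 5/7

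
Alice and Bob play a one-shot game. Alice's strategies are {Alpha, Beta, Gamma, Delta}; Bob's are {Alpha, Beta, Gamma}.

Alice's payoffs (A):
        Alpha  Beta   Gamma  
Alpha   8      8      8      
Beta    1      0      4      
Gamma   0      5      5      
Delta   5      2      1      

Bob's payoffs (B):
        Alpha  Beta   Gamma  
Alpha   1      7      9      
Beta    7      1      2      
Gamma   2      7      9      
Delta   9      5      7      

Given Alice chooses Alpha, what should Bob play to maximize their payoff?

Gamma

With Alice fixed at Alpha, Bob's payoffs are: Alpha → 1, Beta → 7, Gamma → 9.
The maximum is 9, achieved by Gamma.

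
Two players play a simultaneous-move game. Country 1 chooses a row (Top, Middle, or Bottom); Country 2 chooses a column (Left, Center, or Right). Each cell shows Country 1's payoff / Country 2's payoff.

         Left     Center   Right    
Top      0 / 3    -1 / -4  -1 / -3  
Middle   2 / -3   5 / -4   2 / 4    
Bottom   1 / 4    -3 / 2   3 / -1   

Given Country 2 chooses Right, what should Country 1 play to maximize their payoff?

Bottom

With Country 2 fixed at Right, Country 1's payoffs are: Top → -1, Middle → 2, Bottom → 3.
The maximum is 3, achieved by Bottom.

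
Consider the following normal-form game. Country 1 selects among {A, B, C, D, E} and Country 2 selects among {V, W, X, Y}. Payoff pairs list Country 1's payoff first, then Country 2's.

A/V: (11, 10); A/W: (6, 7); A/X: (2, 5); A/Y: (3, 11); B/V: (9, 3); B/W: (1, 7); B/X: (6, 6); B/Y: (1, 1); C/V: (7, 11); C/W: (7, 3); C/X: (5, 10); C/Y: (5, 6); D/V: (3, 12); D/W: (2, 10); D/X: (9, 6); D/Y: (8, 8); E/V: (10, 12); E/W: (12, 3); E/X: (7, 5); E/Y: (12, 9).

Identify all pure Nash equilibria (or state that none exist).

Check mutual best responses: a cell is a NE iff neither player can gain by unilaterally deviating.
Country 1's best responses — vs V: A (payoff 11); vs W: E (payoff 12); vs X: D (payoff 9); vs Y: E (payoff 12).
Country 2's best responses — vs A: Y (payoff 11); vs B: W (payoff 7); vs C: V (payoff 11); vs D: V (payoff 12); vs E: V (payoff 12).
No cell has both players best-responding. For instance, Country 1's best reply to Y is E, but against E Country 2 prefers V over Y.

None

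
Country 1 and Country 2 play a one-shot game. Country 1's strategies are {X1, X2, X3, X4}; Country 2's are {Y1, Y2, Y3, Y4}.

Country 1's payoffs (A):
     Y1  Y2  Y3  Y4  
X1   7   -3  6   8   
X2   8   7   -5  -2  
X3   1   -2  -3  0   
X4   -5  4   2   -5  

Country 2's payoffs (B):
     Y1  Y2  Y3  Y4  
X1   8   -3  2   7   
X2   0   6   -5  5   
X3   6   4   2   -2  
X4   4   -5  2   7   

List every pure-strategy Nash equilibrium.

(X2, Y2)

A profile is a Nash equilibrium when each player is best-responding to the other.
Country 1's best responses — vs Y1: X2 (payoff 8); vs Y2: X2 (payoff 7); vs Y3: X1 (payoff 6); vs Y4: X1 (payoff 8).
Country 2's best responses — vs X1: Y1 (payoff 8); vs X2: Y2 (payoff 6); vs X3: Y1 (payoff 6); vs X4: Y4 (payoff 7).
The only mutual best response is (X2, Y2); neither player gains by switching there.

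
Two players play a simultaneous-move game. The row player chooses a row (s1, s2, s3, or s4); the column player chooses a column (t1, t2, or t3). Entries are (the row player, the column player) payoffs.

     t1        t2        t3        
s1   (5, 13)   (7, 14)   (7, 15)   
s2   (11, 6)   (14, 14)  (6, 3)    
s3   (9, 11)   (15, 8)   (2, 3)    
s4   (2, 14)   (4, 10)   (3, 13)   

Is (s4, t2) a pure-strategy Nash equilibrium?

No

Holding the column player at t2: the row player gets 4 from s4 but could get 15 by switching to s3. The row player has a profitable deviation.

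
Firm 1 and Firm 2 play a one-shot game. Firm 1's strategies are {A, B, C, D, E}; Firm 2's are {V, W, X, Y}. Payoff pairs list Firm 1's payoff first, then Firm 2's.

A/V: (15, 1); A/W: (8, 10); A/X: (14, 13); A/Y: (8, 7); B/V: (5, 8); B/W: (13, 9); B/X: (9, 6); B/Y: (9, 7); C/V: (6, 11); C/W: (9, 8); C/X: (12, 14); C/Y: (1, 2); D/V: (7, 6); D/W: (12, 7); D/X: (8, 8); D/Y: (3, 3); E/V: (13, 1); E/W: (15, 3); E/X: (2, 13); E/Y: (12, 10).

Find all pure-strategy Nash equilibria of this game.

Find each player's best response to every opponent strategy; NE are the intersections.
Firm 1's best responses — vs V: A (payoff 15); vs W: E (payoff 15); vs X: A (payoff 14); vs Y: E (payoff 12).
Firm 2's best responses — vs A: X (payoff 13); vs B: W (payoff 9); vs C: X (payoff 14); vs D: X (payoff 8); vs E: X (payoff 13).
The only mutual best response is (A, X); neither player gains by switching there.

(A, X)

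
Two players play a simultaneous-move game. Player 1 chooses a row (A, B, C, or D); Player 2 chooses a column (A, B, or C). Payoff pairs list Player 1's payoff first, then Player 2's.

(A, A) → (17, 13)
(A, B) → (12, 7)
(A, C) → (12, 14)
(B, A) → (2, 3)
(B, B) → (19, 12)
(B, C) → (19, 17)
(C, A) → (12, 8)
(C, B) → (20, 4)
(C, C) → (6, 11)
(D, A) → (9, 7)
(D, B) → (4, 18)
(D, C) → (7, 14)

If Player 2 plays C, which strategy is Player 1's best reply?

B

With Player 2 fixed at C, Player 1's payoffs are: A → 12, B → 19, C → 6, D → 7.
The maximum is 19, achieved by B.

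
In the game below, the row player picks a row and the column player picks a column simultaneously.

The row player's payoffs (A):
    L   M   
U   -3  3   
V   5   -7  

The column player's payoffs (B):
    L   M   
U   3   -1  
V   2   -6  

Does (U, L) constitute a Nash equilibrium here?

No

Holding the column player at L: the row player gets -3 from U but could get 5 by switching to V. The row player has a profitable deviation.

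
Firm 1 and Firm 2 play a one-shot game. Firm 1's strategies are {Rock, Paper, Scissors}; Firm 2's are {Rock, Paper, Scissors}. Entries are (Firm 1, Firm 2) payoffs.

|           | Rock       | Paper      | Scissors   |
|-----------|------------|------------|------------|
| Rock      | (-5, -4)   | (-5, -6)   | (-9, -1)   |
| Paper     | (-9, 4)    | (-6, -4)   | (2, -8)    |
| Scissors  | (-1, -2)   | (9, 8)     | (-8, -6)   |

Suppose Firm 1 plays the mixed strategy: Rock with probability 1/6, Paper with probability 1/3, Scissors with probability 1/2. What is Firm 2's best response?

Paper

Compute Firm 2's expected payoff from each pure strategy against the given mix.
Rock: (1/6)·(-4) + (1/3)·4 + (1/2)·(-2) = -1/3
Paper: (1/6)·(-6) + (1/3)·(-4) + (1/2)·8 = 5/3
Scissors: (1/6)·(-1) + (1/3)·(-8) + (1/2)·(-6) = -35/6
Highest expected payoff is 5/3, from Paper.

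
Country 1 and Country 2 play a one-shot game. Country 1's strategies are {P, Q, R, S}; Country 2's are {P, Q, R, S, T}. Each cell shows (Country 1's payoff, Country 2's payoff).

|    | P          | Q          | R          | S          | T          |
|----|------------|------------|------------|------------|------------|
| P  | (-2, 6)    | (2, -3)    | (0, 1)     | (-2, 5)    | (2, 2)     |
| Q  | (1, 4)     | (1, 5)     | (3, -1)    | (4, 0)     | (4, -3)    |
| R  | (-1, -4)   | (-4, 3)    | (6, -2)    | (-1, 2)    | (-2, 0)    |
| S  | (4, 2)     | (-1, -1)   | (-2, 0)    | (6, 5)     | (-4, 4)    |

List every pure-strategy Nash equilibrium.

(S, S)

Check mutual best responses: a cell is a NE iff neither player can gain by unilaterally deviating.
Country 1's best responses — vs P: S (payoff 4); vs Q: P (payoff 2); vs R: R (payoff 6); vs S: S (payoff 6); vs T: Q (payoff 4).
Country 2's best responses — vs P: P (payoff 6); vs Q: Q (payoff 5); vs R: Q (payoff 3); vs S: S (payoff 5).
The only mutual best response is (S, S); neither player gains by switching there.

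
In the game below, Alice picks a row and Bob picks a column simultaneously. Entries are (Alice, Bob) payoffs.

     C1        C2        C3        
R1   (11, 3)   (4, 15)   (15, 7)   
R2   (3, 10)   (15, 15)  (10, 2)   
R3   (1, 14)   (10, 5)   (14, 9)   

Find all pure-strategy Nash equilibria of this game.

Find each player's best response to every opponent strategy; NE are the intersections.
Alice's best responses — vs C1: R1 (payoff 11); vs C2: R2 (payoff 15); vs C3: R1 (payoff 15).
Bob's best responses — vs R1: C2 (payoff 15); vs R2: C2 (payoff 15); vs R3: C1 (payoff 14).
The only mutual best response is (R2, C2); neither player gains by switching there.

(R2, C2)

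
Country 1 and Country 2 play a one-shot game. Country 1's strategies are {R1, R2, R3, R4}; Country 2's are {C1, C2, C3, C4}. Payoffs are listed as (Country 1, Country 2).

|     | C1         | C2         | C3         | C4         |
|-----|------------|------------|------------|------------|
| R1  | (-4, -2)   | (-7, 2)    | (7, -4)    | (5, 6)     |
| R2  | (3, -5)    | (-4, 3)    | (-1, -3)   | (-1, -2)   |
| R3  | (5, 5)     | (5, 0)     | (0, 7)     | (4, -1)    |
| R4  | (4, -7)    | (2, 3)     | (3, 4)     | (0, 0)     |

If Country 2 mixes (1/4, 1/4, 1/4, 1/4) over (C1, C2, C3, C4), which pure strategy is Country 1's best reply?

R3

Compute Country 1's expected payoff from each pure strategy against the given mix.
R1: (1/4)·(-4) + (1/4)·(-7) + (1/4)·7 + (1/4)·5 = 1/4
R2: (1/4)·3 + (1/4)·(-4) + (1/4)·(-1) + (1/4)·(-1) = -3/4
R3: (1/4)·5 + (1/4)·5 + (1/4)·0 + (1/4)·4 = 7/2
R4: (1/4)·4 + (1/4)·2 + (1/4)·3 + (1/4)·0 = 9/4
Highest expected payoff is 7/2, from R3.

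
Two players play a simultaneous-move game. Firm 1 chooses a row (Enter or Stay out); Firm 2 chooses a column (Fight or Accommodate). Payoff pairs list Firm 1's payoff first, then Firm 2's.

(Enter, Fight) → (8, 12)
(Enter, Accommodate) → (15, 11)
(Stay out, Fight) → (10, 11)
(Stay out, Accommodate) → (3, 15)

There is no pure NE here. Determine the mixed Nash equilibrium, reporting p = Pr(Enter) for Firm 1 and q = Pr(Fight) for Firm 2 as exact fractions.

p = 4/5, q = 6/7

Each player's mixing probability is pinned down by making the *other* player indifferent.
Firm 2 indifferent between Fight and Accommodate: p·12 + (1−p)·11 = p·11 + (1−p)·15 ⟹ 11 + 1p = 15 + (-4)p ⟹ p = 4/5.
Firm 1 indifferent between Enter and Stay out: q·8 + (1−q)·15 = q·10 + (1−q)·3 ⟹ 15 + (-7)q = 3 + 7q ⟹ q = 6/7.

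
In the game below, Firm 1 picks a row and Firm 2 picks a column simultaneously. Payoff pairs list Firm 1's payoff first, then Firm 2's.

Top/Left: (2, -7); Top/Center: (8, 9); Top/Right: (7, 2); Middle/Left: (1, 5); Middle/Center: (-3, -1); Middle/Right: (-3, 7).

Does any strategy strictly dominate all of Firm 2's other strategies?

No strictly dominant strategy

Check whether one of Firm 2's strategies beats all alternatives regardless of what the opponent does.
Left is not dominant: against Top, Center gives 9 > -7.
Center is not dominant: against Middle, Left gives 5 > -1.
Right is not dominant: against Top, Center gives 9 > 2.
No single strategy is best against every opponent action.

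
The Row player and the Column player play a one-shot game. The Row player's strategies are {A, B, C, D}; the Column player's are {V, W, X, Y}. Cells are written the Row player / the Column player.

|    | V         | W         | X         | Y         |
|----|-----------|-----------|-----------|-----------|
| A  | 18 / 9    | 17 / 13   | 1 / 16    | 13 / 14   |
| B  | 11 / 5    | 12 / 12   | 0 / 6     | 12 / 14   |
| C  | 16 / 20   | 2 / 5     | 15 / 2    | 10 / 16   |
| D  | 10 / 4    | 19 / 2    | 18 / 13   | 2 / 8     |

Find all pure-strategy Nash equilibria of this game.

Check mutual best responses: a cell is a NE iff neither player can gain by unilaterally deviating.
The Row player's best responses — vs V: A (payoff 18); vs W: D (payoff 19); vs X: D (payoff 18); vs Y: A (payoff 13).
The Column player's best responses — vs A: X (payoff 16); vs B: Y (payoff 14); vs C: V (payoff 20); vs D: X (payoff 13).
The only mutual best response is (D, X); neither player gains by switching there.

(D, X)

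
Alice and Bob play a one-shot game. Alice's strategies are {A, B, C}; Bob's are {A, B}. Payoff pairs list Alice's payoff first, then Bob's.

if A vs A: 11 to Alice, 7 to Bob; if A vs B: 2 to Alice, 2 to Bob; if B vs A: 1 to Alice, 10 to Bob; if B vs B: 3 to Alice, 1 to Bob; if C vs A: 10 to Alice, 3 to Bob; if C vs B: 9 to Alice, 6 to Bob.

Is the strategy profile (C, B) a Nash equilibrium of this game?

Holding Bob at B: Alice gets 9 from C, versus 2 from A, 3 from B. No profitable deviation for Alice.
Holding Alice at C: Bob gets 6 from B, versus 3 from A. No profitable deviation for Bob either.

Yes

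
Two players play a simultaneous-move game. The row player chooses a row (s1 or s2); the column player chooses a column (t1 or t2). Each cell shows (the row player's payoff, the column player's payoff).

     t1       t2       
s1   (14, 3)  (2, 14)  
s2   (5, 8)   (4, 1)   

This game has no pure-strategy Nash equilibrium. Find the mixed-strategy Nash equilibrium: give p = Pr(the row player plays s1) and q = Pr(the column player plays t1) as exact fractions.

p = 7/18, q = 2/11

In a mixed NE each player is indifferent between their pure strategies, so the opponent's mix sets the indifference.
The column player indifferent between t1 and t2: p·3 + (1−p)·8 = p·14 + (1−p)·1 ⟹ 8 + (-5)p = 1 + 13p ⟹ p = 7/18.
The row player indifferent between s1 and s2: q·14 + (1−q)·2 = q·5 + (1−q)·4 ⟹ 2 + 12q = 4 + 1q ⟹ q = 2/11.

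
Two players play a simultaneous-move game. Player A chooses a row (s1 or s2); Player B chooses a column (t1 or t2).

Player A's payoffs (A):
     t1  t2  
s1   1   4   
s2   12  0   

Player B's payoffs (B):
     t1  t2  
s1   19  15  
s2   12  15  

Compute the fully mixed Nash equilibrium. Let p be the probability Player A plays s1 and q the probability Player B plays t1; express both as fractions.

p = 3/7, q = 4/15

In a mixed NE each player is indifferent between their pure strategies, so the opponent's mix sets the indifference.
Player B indifferent between t1 and t2: p·19 + (1−p)·12 = p·15 + (1−p)·15 ⟹ 12 + 7p = 15 + 0p ⟹ p = 3/7.
Player A indifferent between s1 and s2: q·1 + (1−q)·4 = q·12 + (1−q)·0 ⟹ 4 + (-3)q = 0 + 12q ⟹ q = 4/15.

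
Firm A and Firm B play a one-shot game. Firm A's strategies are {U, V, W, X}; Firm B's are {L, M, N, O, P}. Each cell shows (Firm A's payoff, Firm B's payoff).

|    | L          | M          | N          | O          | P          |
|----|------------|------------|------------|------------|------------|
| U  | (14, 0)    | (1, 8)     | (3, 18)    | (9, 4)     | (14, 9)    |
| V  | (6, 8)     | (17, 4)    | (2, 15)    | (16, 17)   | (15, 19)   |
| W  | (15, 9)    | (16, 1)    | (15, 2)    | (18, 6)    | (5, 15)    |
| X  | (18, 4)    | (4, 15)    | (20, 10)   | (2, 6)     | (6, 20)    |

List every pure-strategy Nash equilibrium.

(V, P)

Find each player's best response to every opponent strategy; NE are the intersections.
Firm A's best responses — vs L: X (payoff 18); vs M: V (payoff 17); vs N: X (payoff 20); vs O: W (payoff 18); vs P: V (payoff 15).
Firm B's best responses — vs U: N (payoff 18); vs V: P (payoff 19); vs W: P (payoff 15); vs X: P (payoff 20).
The only mutual best response is (V, P); neither player gains by switching there.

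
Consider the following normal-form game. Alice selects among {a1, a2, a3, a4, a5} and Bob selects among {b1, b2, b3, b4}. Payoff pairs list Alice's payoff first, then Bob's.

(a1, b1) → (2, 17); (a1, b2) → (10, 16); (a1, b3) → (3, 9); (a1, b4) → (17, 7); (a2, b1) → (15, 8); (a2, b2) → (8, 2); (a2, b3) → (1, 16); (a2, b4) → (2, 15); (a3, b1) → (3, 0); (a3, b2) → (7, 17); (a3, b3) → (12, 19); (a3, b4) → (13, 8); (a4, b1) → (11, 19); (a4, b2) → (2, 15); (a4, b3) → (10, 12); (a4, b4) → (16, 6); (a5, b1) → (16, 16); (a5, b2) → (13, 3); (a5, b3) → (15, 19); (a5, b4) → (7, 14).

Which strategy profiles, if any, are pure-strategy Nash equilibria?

(a5, b3)

Check mutual best responses: a cell is a NE iff neither player can gain by unilaterally deviating.
Alice's best responses — vs b1: a5 (payoff 16); vs b2: a5 (payoff 13); vs b3: a5 (payoff 15); vs b4: a1 (payoff 17).
Bob's best responses — vs a1: b1 (payoff 17); vs a2: b3 (payoff 16); vs a3: b3 (payoff 19); vs a4: b1 (payoff 19); vs a5: b3 (payoff 19).
The only mutual best response is (a5, b3); neither player gains by switching there.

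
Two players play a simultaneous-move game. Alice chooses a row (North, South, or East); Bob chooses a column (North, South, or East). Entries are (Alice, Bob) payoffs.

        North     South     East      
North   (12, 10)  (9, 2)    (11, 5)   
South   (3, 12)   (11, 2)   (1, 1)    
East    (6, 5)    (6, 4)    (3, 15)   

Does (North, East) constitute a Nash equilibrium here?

No

Holding Bob at East: Alice gets 11 from North, versus 1 from South, 3 from East. No profitable deviation for Alice.
Holding Alice at North: Bob gets 5 from East but could get 10 by switching to North. Bob has a profitable deviation.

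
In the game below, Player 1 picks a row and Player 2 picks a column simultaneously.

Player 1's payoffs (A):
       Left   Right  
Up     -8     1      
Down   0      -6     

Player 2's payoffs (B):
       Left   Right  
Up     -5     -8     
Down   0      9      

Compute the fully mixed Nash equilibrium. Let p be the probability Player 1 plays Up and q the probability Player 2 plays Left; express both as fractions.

Each player's mixing probability is pinned down by making the *other* player indifferent.
Player 2 indifferent between Left and Right: p·(-5) + (1−p)·0 = p·(-8) + (1−p)·9 ⟹ 0 + (-5)p = 9 + (-17)p ⟹ p = 3/4.
Player 1 indifferent between Up and Down: q·(-8) + (1−q)·1 = q·0 + (1−q)·(-6) ⟹ 1 + (-9)q = (-6) + 6q ⟹ q = 7/15.

p = 3/4, q = 7/15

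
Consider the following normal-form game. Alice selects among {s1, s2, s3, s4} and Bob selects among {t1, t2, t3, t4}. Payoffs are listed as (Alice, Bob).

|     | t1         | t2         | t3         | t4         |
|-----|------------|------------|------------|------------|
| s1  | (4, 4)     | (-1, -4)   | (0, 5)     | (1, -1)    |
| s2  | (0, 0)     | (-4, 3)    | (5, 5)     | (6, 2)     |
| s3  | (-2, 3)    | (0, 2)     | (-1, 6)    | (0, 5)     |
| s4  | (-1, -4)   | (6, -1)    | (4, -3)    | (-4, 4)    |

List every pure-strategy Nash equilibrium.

(s2, t3)

Find each player's best response to every opponent strategy; NE are the intersections.
Alice's best responses — vs t1: s1 (payoff 4); vs t2: s4 (payoff 6); vs t3: s2 (payoff 5); vs t4: s2 (payoff 6).
Bob's best responses — vs s1: t3 (payoff 5); vs s2: t3 (payoff 5); vs s3: t3 (payoff 6); vs s4: t4 (payoff 4).
The only mutual best response is (s2, t3); neither player gains by switching there.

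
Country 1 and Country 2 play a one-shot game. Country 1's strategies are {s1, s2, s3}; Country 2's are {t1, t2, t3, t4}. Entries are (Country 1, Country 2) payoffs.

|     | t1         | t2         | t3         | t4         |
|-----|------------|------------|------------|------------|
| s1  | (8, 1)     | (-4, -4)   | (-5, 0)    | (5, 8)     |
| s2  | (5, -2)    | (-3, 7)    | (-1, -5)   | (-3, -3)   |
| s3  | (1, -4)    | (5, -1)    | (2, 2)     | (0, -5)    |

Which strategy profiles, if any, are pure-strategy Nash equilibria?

Find each player's best response to every opponent strategy; NE are the intersections.
Country 1's best responses — vs t1: s1 (payoff 8); vs t2: s3 (payoff 5); vs t3: s3 (payoff 2); vs t4: s1 (payoff 5).
Country 2's best responses — vs s1: t4 (payoff 8); vs s2: t2 (payoff 7); vs s3: t3 (payoff 2).
Mutual best responses occur at (s1, t4) and (s3, t3); at each, neither player gains by switching.

(s1, t4) and (s3, t3)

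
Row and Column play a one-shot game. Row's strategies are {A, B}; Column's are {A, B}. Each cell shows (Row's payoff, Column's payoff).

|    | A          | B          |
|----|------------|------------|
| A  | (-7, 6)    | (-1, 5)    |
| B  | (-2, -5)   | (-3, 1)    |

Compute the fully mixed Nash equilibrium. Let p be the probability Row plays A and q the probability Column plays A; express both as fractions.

p = 6/7, q = 2/7

Each player's mixing probability is pinned down by making the *other* player indifferent.
Column indifferent between A and B: p·6 + (1−p)·(-5) = p·5 + (1−p)·1 ⟹ (-5) + 11p = 1 + 4p ⟹ p = 6/7.
Row indifferent between A and B: q·(-7) + (1−q)·(-1) = q·(-2) + (1−q)·(-3) ⟹ (-1) + (-6)q = (-3) + 1q ⟹ q = 2/7.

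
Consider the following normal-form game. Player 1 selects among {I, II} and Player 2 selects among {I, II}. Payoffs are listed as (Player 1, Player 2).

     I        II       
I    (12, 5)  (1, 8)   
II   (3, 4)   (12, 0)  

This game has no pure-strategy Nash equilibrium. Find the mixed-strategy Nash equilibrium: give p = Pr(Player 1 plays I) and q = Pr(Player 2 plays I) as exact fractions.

In a mixed NE each player is indifferent between their pure strategies, so the opponent's mix sets the indifference.
Player 2 indifferent between I and II: p·5 + (1−p)·4 = p·8 + (1−p)·0 ⟹ 4 + 1p = 0 + 8p ⟹ p = 4/7.
Player 1 indifferent between I and II: q·12 + (1−q)·1 = q·3 + (1−q)·12 ⟹ 1 + 11q = 12 + (-9)q ⟹ q = 11/20.

p = 4/7, q = 11/20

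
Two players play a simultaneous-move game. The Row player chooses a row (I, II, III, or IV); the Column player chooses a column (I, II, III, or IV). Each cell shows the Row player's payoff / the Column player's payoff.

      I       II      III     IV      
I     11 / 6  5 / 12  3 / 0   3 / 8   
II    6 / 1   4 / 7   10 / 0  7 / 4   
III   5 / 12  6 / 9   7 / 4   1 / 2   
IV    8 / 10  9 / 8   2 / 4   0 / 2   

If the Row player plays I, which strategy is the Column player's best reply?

With the Row player fixed at I, the Column player's payoffs are: I → 6, II → 12, III → 0, IV → 8.
The maximum is 12, achieved by II.

II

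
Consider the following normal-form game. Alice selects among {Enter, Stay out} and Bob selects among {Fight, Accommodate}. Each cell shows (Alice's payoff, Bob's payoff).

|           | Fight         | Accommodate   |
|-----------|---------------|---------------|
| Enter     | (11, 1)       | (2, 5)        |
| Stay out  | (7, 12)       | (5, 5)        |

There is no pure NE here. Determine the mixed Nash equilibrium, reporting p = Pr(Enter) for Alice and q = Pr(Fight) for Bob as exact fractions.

In a mixed NE each player is indifferent between their pure strategies, so the opponent's mix sets the indifference.
Bob indifferent between Fight and Accommodate: p·1 + (1−p)·12 = p·5 + (1−p)·5 ⟹ 12 + (-11)p = 5 + 0p ⟹ p = 7/11.
Alice indifferent between Enter and Stay out: q·11 + (1−q)·2 = q·7 + (1−q)·5 ⟹ 2 + 9q = 5 + 2q ⟹ q = 3/7.

p = 7/11, q = 3/7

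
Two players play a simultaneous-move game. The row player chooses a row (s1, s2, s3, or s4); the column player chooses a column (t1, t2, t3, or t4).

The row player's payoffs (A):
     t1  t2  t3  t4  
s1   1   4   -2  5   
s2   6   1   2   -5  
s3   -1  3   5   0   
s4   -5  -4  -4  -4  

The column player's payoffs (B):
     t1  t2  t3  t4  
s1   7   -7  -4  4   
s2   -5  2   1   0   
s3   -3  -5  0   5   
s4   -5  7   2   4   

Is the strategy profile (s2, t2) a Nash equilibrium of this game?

Holding the column player at t2: the row player gets 1 from s2 but could get 4 by switching to s1. The row player has a profitable deviation.

No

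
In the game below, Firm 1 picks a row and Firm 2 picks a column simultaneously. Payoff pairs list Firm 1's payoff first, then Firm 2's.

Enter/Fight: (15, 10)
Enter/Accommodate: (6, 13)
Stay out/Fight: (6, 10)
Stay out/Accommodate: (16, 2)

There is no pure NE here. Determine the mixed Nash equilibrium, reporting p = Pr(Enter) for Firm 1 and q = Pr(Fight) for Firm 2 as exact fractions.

p = 8/11, q = 10/19

In a mixed NE each player is indifferent between their pure strategies, so the opponent's mix sets the indifference.
Firm 2 indifferent between Fight and Accommodate: p·10 + (1−p)·10 = p·13 + (1−p)·2 ⟹ 10 + 0p = 2 + 11p ⟹ p = 8/11.
Firm 1 indifferent between Enter and Stay out: q·15 + (1−q)·6 = q·6 + (1−q)·16 ⟹ 6 + 9q = 16 + (-10)q ⟹ q = 10/19.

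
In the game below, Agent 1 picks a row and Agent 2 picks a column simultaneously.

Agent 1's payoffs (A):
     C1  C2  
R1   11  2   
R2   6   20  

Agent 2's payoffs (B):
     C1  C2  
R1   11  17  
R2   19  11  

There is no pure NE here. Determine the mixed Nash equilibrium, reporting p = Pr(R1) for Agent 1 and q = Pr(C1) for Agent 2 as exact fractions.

In a mixed NE each player is indifferent between their pure strategies, so the opponent's mix sets the indifference.
Agent 2 indifferent between C1 and C2: p·11 + (1−p)·19 = p·17 + (1−p)·11 ⟹ 19 + (-8)p = 11 + 6p ⟹ p = 4/7.
Agent 1 indifferent between R1 and R2: q·11 + (1−q)·2 = q·6 + (1−q)·20 ⟹ 2 + 9q = 20 + (-14)q ⟹ q = 18/23.

p = 4/7, q = 18/23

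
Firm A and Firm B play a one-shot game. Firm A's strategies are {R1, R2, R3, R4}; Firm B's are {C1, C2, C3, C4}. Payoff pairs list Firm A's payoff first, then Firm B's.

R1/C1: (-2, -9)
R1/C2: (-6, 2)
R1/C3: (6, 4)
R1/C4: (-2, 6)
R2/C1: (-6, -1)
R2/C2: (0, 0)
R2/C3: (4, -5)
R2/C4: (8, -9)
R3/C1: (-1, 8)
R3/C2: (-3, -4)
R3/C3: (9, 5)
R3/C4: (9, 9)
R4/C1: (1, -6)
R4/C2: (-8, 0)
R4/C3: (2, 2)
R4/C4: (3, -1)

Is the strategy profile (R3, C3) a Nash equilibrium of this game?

Holding Firm B at C3: Firm A gets 9 from R3, versus 6 from R1, 4 from R2, 2 from R4. No profitable deviation for Firm A.
Holding Firm A at R3: Firm B gets 5 from C3 but could get 9 by switching to C4. Firm B has a profitable deviation.

No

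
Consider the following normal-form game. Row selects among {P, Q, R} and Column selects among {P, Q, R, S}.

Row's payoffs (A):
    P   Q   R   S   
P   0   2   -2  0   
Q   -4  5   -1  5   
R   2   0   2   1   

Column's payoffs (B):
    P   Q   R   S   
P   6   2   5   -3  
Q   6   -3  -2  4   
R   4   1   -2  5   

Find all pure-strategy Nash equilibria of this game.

No pure-strategy Nash equilibrium

Find each player's best response to every opponent strategy; NE are the intersections.
Row's best responses — vs P: R (payoff 2); vs Q: Q (payoff 5); vs R: R (payoff 2); vs S: Q (payoff 5).
Column's best responses — vs P: P (payoff 6); vs Q: P (payoff 6); vs R: S (payoff 5).
No cell has both players best-responding. For instance, Row's best reply to P is R, but against R Column prefers S over P.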